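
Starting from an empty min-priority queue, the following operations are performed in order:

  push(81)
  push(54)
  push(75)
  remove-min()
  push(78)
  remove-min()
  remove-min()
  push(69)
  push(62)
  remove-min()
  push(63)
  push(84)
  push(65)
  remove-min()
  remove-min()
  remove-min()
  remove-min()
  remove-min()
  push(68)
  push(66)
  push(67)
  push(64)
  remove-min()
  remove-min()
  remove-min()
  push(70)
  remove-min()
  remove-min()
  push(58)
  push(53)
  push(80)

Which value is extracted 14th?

insert 81 → {81}
insert 54 → {54, 81}
insert 75 → {54, 75, 81}
remove-min → 54; now {75, 81}
insert 78 → {75, 78, 81}
remove-min → 75; now {78, 81}
remove-min → 78; now {81}
insert 69 → {69, 81}
insert 62 → {62, 69, 81}
remove-min → 62; now {69, 81}
insert 63 → {63, 69, 81}
insert 84 → {63, 69, 81, 84}
insert 65 → {63, 65, 69, 81, 84}
remove-min → 63; now {65, 69, 81, 84}
remove-min → 65; now {69, 81, 84}
remove-min → 69; now {81, 84}
remove-min → 81; now {84}
remove-min → 84; now {}
insert 68 → {68}
insert 66 → {66, 68}
insert 67 → {66, 67, 68}
insert 64 → {64, 66, 67, 68}
remove-min → 64; now {66, 67, 68}
remove-min → 66; now {67, 68}
remove-min → 67; now {68}
insert 70 → {68, 70}
remove-min → 68; now {70}
remove-min → 70; now {}
insert 58 → {58}
insert 53 → {53, 58}
insert 80 → {53, 58, 80}

70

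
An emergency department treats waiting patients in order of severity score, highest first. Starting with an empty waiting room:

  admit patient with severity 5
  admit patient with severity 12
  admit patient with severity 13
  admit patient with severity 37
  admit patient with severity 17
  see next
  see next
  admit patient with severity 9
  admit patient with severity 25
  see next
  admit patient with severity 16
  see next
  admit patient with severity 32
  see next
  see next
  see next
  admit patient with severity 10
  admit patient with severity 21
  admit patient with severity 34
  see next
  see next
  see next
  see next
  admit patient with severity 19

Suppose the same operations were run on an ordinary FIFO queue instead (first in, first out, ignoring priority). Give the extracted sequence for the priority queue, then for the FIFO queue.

insert 5 → {5}
insert 12 → {12, 5}
insert 13 → {13, 12, 5}
insert 37 → {37, 13, 12, 5}
insert 17 → {37, 17, 13, 12, 5}
see next → 37; now {17, 13, 12, 5}
see next → 17; now {13, 12, 5}
insert 9 → {13, 12, 9, 5}
insert 25 → {25, 13, 12, 9, 5}
see next → 25; now {13, 12, 9, 5}
insert 16 → {16, 13, 12, 9, 5}
see next → 16; now {13, 12, 9, 5}
insert 32 → {32, 13, 12, 9, 5}
see next → 32; now {13, 12, 9, 5}
see next → 13; now {12, 9, 5}
see next → 12; now {9, 5}
insert 10 → {10, 9, 5}
insert 21 → {21, 10, 9, 5}
insert 34 → {34, 21, 10, 9, 5}
see next → 34; now {21, 10, 9, 5}
see next → 21; now {10, 9, 5}
see next → 10; now {9, 5}
see next → 9; now {5}
insert 19 → {19, 5}

priority queue: 37 → 17 → 25 → 16 → 32 → 13 → 12 → 34 → 21 → 10 → 9; FIFO queue: 5, 12, 13, 37, 17, 9, 25, 16, 32, 10, 21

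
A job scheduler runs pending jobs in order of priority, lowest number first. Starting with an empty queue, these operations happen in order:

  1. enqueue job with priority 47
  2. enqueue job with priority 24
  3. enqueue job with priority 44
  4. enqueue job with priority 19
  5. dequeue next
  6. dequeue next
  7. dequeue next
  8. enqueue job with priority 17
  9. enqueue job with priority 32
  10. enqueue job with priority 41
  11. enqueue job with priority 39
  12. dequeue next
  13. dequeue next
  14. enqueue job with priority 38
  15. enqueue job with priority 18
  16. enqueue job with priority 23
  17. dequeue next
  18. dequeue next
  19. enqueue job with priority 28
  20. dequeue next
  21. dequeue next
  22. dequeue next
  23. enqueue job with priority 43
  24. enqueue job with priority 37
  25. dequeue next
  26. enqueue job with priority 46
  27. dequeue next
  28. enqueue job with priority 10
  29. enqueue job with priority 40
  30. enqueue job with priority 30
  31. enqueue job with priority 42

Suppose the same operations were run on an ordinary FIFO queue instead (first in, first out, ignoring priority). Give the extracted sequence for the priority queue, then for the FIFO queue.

priority queue: [19, 24, 44, 17, 32, 18, 23, 28, 38, 39, 37, 41]; FIFO queue: [47, 24, 44, 19, 17, 32, 41, 39, 38, 18, 23, 28]

insert 47 → {47}
insert 24 → {24, 47}
insert 44 → {24, 44, 47}
insert 19 → {19, 24, 44, 47}
dequeue next → 19; now {24, 44, 47}
dequeue next → 24; now {44, 47}
dequeue next → 44; now {47}
insert 17 → {17, 47}
insert 32 → {17, 32, 47}
insert 41 → {17, 32, 41, 47}
insert 39 → {17, 32, 39, 41, 47}
dequeue next → 17; now {32, 39, 41, 47}
dequeue next → 32; now {39, 41, 47}
insert 38 → {38, 39, 41, 47}
insert 18 → {18, 38, 39, 41, 47}
insert 23 → {18, 23, 38, 39, 41, 47}
dequeue next → 18; now {23, 38, 39, 41, 47}
dequeue next → 23; now {38, 39, 41, 47}
insert 28 → {28, 38, 39, 41, 47}
dequeue next → 28; now {38, 39, 41, 47}
dequeue next → 38; now {39, 41, 47}
dequeue next → 39; now {41, 47}
insert 43 → {41, 43, 47}
insert 37 → {37, 41, 43, 47}
dequeue next → 37; now {41, 43, 47}
insert 46 → {41, 43, 46, 47}
dequeue next → 41; now {43, 46, 47}
insert 10 → {10, 43, 46, 47}
insert 40 → {10, 40, 43, 46, 47}
insert 30 → {10, 30, 40, 43, 46, 47}
insert 42 → {10, 30, 40, 42, 43, 46, 47}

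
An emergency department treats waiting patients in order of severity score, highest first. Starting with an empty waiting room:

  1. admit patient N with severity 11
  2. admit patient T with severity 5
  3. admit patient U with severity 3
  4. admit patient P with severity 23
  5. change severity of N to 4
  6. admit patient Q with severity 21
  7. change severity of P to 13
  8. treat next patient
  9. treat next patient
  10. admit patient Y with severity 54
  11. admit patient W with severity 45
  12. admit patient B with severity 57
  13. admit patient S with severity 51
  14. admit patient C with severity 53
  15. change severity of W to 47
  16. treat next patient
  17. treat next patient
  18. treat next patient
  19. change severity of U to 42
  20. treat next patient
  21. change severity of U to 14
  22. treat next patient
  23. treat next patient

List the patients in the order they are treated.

Q → P → B → Y → C → S → W → U

add N (severity 11) → {N:11}
add T (severity 5) → {N:11, T:5}
add U (severity 3) → {N:11, T:5, U:3}
add P (severity 23) → {P:23, N:11, T:5, U:3}
update N to severity 4 → {P:23, T:5, N:4, U:3}
add Q (severity 21) → {P:23, Q:21, T:5, N:4, U:3}
update P to severity 13 → {Q:21, P:13, T:5, N:4, U:3}
treat next patient → Q; now {P:13, T:5, N:4, U:3}
treat next patient → P; now {T:5, N:4, U:3}
add Y (severity 54) → {Y:54, T:5, N:4, U:3}
add W (severity 45) → {Y:54, W:45, T:5, N:4, U:3}
add B (severity 57) → {B:57, Y:54, W:45, T:5, N:4, U:3}
add S (severity 51) → {B:57, Y:54, S:51, W:45, T:5, N:4, U:3}
add C (severity 53) → {B:57, Y:54, C:53, S:51, W:45, T:5, N:4, U:3}
update W to severity 47 → {B:57, Y:54, C:53, S:51, W:47, T:5, N:4, U:3}
treat next patient → B; now {Y:54, C:53, S:51, W:47, T:5, N:4, U:3}
treat next patient → Y; now {C:53, S:51, W:47, T:5, N:4, U:3}
treat next patient → C; now {S:51, W:47, T:5, N:4, U:3}
update U to severity 42 → {S:51, W:47, U:42, T:5, N:4}
treat next patient → S; now {W:47, U:42, T:5, N:4}
update U to severity 14 → {W:47, U:14, T:5, N:4}
treat next patient → W; now {U:14, T:5, N:4}
treat next patient → U; now {T:5, N:4}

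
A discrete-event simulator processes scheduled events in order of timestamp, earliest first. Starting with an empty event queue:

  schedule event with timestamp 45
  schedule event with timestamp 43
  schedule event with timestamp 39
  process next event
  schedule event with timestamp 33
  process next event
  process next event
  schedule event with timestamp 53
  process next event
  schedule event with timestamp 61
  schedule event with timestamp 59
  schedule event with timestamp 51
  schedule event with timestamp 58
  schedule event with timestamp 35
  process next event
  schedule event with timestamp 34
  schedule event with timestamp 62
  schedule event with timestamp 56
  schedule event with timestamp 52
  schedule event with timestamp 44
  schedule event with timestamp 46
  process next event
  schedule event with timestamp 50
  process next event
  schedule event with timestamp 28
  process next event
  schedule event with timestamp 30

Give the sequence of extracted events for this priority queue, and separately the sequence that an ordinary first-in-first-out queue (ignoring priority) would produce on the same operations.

insert 45 → {45}
insert 43 → {43, 45}
insert 39 → {39, 43, 45}
process next event → 39; now {43, 45}
insert 33 → {33, 43, 45}
process next event → 33; now {43, 45}
process next event → 43; now {45}
insert 53 → {45, 53}
process next event → 45; now {53}
insert 61 → {53, 61}
insert 59 → {53, 59, 61}
insert 51 → {51, 53, 59, 61}
insert 58 → {51, 53, 58, 59, 61}
insert 35 → {35, 51, 53, 58, 59, 61}
process next event → 35; now {51, 53, 58, 59, 61}
insert 34 → {34, 51, 53, 58, 59, 61}
insert 62 → {34, 51, 53, 58, 59, 61, 62}
insert 56 → {34, 51, 53, 56, 58, 59, 61, 62}
insert 52 → {34, 51, 52, 53, 56, 58, 59, 61, 62}
insert 44 → {34, 44, 51, 52, 53, 56, 58, 59, 61, 62}
insert 46 → {34, 44, 46, 51, 52, 53, 56, 58, 59, 61, 62}
process next event → 34; now {44, 46, 51, 52, 53, 56, 58, 59, 61, 62}
insert 50 → {44, 46, 50, 51, 52, 53, 56, 58, 59, 61, 62}
process next event → 44; now {46, 50, 51, 52, 53, 56, 58, 59, 61, 62}
insert 28 → {28, 46, 50, 51, 52, 53, 56, 58, 59, 61, 62}
process next event → 28; now {46, 50, 51, 52, 53, 56, 58, 59, 61, 62}
insert 30 → {30, 46, 50, 51, 52, 53, 56, 58, 59, 61, 62}

priority queue: [39, 33, 43, 45, 35, 34, 44, 28]; FIFO queue: 45 → 43 → 39 → 33 → 53 → 61 → 59 → 51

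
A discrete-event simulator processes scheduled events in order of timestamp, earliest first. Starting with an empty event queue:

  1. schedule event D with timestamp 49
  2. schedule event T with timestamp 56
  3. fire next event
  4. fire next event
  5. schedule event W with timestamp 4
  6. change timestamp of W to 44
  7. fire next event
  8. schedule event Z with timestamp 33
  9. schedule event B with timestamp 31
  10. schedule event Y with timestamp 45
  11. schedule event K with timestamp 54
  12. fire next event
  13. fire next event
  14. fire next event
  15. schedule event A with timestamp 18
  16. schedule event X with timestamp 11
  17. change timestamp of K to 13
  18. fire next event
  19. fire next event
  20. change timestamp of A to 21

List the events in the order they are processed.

D → T → W → B → Z → Y → X → K

add D (timestamp 49) → {D:49}
add T (timestamp 56) → {D:49, T:56}
fire next event → D; now {T:56}
fire next event → T; now {}
add W (timestamp 4) → {W:4}
update W to timestamp 44 → {W:44}
fire next event → W; now {}
add Z (timestamp 33) → {Z:33}
add B (timestamp 31) → {B:31, Z:33}
add Y (timestamp 45) → {B:31, Z:33, Y:45}
add K (timestamp 54) → {B:31, Z:33, Y:45, K:54}
fire next event → B; now {Z:33, Y:45, K:54}
fire next event → Z; now {Y:45, K:54}
fire next event → Y; now {K:54}
add A (timestamp 18) → {A:18, K:54}
add X (timestamp 11) → {X:11, A:18, K:54}
update K to timestamp 13 → {X:11, K:13, A:18}
fire next event → X; now {K:13, A:18}
fire next event → K; now {A:18}
update A to timestamp 21 → {A:21}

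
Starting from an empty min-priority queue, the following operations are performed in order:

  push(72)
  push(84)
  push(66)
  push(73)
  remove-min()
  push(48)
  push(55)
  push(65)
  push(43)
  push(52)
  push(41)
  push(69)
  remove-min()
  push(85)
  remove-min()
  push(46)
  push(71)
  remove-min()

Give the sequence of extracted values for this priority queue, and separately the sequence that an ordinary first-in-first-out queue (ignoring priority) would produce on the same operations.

priority queue: 66, 41, 43, 46; FIFO queue: 72, 84, 66, 73

insert 72 → {72}
insert 84 → {72, 84}
insert 66 → {66, 72, 84}
insert 73 → {66, 72, 73, 84}
remove-min → 66; now {72, 73, 84}
insert 48 → {48, 72, 73, 84}
insert 55 → {48, 55, 72, 73, 84}
insert 65 → {48, 55, 65, 72, 73, 84}
insert 43 → {43, 48, 55, 65, 72, 73, 84}
insert 52 → {43, 48, 52, 55, 65, 72, 73, 84}
insert 41 → {41, 43, 48, 52, 55, 65, 72, 73, 84}
insert 69 → {41, 43, 48, 52, 55, 65, 69, 72, 73, 84}
remove-min → 41; now {43, 48, 52, 55, 65, 69, 72, 73, 84}
insert 85 → {43, 48, 52, 55, 65, 69, 72, 73, 84, 85}
remove-min → 43; now {48, 52, 55, 65, 69, 72, 73, 84, 85}
insert 46 → {46, 48, 52, 55, 65, 69, 72, 73, 84, 85}
insert 71 → {46, 48, 52, 55, 65, 69, 71, 72, 73, 84, 85}
remove-min → 46; now {48, 52, 55, 65, 69, 71, 72, 73, 84, 85}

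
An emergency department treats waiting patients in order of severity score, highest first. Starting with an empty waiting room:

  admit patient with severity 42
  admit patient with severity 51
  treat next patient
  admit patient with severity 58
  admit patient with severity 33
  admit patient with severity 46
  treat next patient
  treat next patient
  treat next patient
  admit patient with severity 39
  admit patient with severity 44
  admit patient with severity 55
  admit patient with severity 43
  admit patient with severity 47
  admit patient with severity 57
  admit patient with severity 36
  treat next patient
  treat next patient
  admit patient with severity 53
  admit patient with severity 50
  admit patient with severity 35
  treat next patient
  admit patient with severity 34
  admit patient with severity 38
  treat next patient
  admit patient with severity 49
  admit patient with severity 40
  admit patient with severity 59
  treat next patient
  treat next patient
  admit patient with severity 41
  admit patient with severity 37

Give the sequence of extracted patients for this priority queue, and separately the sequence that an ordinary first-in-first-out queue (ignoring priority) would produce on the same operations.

priority queue: 51, 58, 46, 42, 57, 55, 53, 50, 59, 49; FIFO queue: 42, 51, 58, 33, 46, 39, 44, 55, 43, 47

insert 42 → {42}
insert 51 → {51, 42}
treat next patient → 51; now {42}
insert 58 → {58, 42}
insert 33 → {58, 42, 33}
insert 46 → {58, 46, 42, 33}
treat next patient → 58; now {46, 42, 33}
treat next patient → 46; now {42, 33}
treat next patient → 42; now {33}
insert 39 → {39, 33}
insert 44 → {44, 39, 33}
insert 55 → {55, 44, 39, 33}
insert 43 → {55, 44, 43, 39, 33}
insert 47 → {55, 47, 44, 43, 39, 33}
insert 57 → {57, 55, 47, 44, 43, 39, 33}
insert 36 → {57, 55, 47, 44, 43, 39, 36, 33}
treat next patient → 57; now {55, 47, 44, 43, 39, 36, 33}
treat next patient → 55; now {47, 44, 43, 39, 36, 33}
insert 53 → {53, 47, 44, 43, 39, 36, 33}
insert 50 → {53, 50, 47, 44, 43, 39, 36, 33}
insert 35 → {53, 50, 47, 44, 43, 39, 36, 35, 33}
treat next patient → 53; now {50, 47, 44, 43, 39, 36, 35, 33}
insert 34 → {50, 47, 44, 43, 39, 36, 35, 34, 33}
insert 38 → {50, 47, 44, 43, 39, 38, 36, 35, 34, 33}
treat next patient → 50; now {47, 44, 43, 39, 38, 36, 35, 34, 33}
insert 49 → {49, 47, 44, 43, 39, 38, 36, 35, 34, 33}
insert 40 → {49, 47, 44, 43, 40, 39, 38, 36, 35, 34, 33}
insert 59 → {59, 49, 47, 44, 43, 40, 39, 38, 36, 35, 34, 33}
treat next patient → 59; now {49, 47, 44, 43, 40, 39, 38, 36, 35, 34, 33}
treat next patient → 49; now {47, 44, 43, 40, 39, 38, 36, 35, 34, 33}
insert 41 → {47, 44, 43, 41, 40, 39, 38, 36, 35, 34, 33}
insert 37 → {47, 44, 43, 41, 40, 39, 38, 37, 36, 35, 34, 33}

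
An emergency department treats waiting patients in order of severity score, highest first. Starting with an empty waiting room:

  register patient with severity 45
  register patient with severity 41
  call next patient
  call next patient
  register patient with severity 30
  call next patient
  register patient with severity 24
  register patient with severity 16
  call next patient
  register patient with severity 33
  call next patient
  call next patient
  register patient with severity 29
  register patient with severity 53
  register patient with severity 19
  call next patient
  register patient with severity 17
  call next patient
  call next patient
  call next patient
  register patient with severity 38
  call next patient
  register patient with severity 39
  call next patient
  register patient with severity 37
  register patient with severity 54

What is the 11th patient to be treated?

insert 45 → {45}
insert 41 → {45, 41}
call next patient → 45; now {41}
call next patient → 41; now {}
insert 30 → {30}
call next patient → 30; now {}
insert 24 → {24}
insert 16 → {24, 16}
call next patient → 24; now {16}
insert 33 → {33, 16}
call next patient → 33; now {16}
call next patient → 16; now {}
insert 29 → {29}
insert 53 → {53, 29}
insert 19 → {53, 29, 19}
call next patient → 53; now {29, 19}
insert 17 → {29, 19, 17}
call next patient → 29; now {19, 17}
call next patient → 19; now {17}
call next patient → 17; now {}
insert 38 → {38}
call next patient → 38; now {}
insert 39 → {39}
call next patient → 39; now {}
insert 37 → {37}
insert 54 → {54, 37}

38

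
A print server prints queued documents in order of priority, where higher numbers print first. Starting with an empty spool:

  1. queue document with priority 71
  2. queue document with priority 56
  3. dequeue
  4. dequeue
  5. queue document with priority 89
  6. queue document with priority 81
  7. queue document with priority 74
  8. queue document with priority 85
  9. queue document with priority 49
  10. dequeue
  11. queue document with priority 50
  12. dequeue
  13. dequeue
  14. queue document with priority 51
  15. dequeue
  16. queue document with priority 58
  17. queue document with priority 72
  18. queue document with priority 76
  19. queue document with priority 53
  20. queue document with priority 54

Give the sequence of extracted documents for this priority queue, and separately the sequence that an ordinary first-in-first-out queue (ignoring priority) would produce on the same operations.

priority queue: [71, 56, 89, 85, 81, 74]; FIFO queue: [71, 56, 89, 81, 74, 85]

insert 71 → {71}
insert 56 → {71, 56}
dequeue → 71; now {56}
dequeue → 56; now {}
insert 89 → {89}
insert 81 → {89, 81}
insert 74 → {89, 81, 74}
insert 85 → {89, 85, 81, 74}
insert 49 → {89, 85, 81, 74, 49}
dequeue → 89; now {85, 81, 74, 49}
insert 50 → {85, 81, 74, 50, 49}
dequeue → 85; now {81, 74, 50, 49}
dequeue → 81; now {74, 50, 49}
insert 51 → {74, 51, 50, 49}
dequeue → 74; now {51, 50, 49}
insert 58 → {58, 51, 50, 49}
insert 72 → {72, 58, 51, 50, 49}
insert 76 → {76, 72, 58, 51, 50, 49}
insert 53 → {76, 72, 58, 53, 51, 50, 49}
insert 54 → {76, 72, 58, 54, 53, 51, 50, 49}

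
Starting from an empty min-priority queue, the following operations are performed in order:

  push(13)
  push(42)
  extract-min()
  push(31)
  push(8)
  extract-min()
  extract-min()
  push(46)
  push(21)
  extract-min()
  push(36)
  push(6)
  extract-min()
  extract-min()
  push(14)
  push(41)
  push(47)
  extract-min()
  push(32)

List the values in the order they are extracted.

insert 13 → {13}
insert 42 → {13, 42}
extract-min → 13; now {42}
insert 31 → {31, 42}
insert 8 → {8, 31, 42}
extract-min → 8; now {31, 42}
extract-min → 31; now {42}
insert 46 → {42, 46}
insert 21 → {21, 42, 46}
extract-min → 21; now {42, 46}
insert 36 → {36, 42, 46}
insert 6 → {6, 36, 42, 46}
extract-min → 6; now {36, 42, 46}
extract-min → 36; now {42, 46}
insert 14 → {14, 42, 46}
insert 41 → {14, 41, 42, 46}
insert 47 → {14, 41, 42, 46, 47}
extract-min → 14; now {41, 42, 46, 47}
insert 32 → {32, 41, 42, 46, 47}

13 → 8 → 31 → 21 → 6 → 36 → 14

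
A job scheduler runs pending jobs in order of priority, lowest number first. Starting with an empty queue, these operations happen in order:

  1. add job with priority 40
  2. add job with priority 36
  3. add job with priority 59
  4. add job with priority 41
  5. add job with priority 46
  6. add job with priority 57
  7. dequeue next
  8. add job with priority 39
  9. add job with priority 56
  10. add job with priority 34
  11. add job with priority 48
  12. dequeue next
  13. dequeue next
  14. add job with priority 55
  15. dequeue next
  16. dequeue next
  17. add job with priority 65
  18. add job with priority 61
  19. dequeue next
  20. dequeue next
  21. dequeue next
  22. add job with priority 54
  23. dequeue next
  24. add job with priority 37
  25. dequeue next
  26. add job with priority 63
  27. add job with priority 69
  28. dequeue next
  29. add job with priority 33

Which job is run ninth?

54

insert 40 → {40}
insert 36 → {36, 40}
insert 59 → {36, 40, 59}
insert 41 → {36, 40, 41, 59}
insert 46 → {36, 40, 41, 46, 59}
insert 57 → {36, 40, 41, 46, 57, 59}
dequeue next → 36; now {40, 41, 46, 57, 59}
insert 39 → {39, 40, 41, 46, 57, 59}
insert 56 → {39, 40, 41, 46, 56, 57, 59}
insert 34 → {34, 39, 40, 41, 46, 56, 57, 59}
insert 48 → {34, 39, 40, 41, 46, 48, 56, 57, 59}
dequeue next → 34; now {39, 40, 41, 46, 48, 56, 57, 59}
dequeue next → 39; now {40, 41, 46, 48, 56, 57, 59}
insert 55 → {40, 41, 46, 48, 55, 56, 57, 59}
dequeue next → 40; now {41, 46, 48, 55, 56, 57, 59}
dequeue next → 41; now {46, 48, 55, 56, 57, 59}
insert 65 → {46, 48, 55, 56, 57, 59, 65}
insert 61 → {46, 48, 55, 56, 57, 59, 61, 65}
dequeue next → 46; now {48, 55, 56, 57, 59, 61, 65}
dequeue next → 48; now {55, 56, 57, 59, 61, 65}
dequeue next → 55; now {56, 57, 59, 61, 65}
insert 54 → {54, 56, 57, 59, 61, 65}
dequeue next → 54; now {56, 57, 59, 61, 65}
insert 37 → {37, 56, 57, 59, 61, 65}
dequeue next → 37; now {56, 57, 59, 61, 65}
insert 63 → {56, 57, 59, 61, 63, 65}
insert 69 → {56, 57, 59, 61, 63, 65, 69}
dequeue next → 56; now {57, 59, 61, 63, 65, 69}
insert 33 → {33, 57, 59, 61, 63, 65, 69}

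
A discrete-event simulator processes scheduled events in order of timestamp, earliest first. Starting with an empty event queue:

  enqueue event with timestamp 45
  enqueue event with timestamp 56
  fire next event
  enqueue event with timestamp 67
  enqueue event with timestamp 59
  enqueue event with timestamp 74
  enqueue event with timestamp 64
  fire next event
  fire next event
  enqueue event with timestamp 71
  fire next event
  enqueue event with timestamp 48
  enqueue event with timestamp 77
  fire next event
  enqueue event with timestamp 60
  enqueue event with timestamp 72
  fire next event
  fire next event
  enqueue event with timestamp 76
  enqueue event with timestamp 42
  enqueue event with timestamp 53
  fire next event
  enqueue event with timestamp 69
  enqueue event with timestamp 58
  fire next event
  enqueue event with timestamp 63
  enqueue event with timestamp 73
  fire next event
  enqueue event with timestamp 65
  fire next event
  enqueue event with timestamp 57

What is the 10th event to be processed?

58

insert 45 → {45}
insert 56 → {45, 56}
fire next event → 45; now {56}
insert 67 → {56, 67}
insert 59 → {56, 59, 67}
insert 74 → {56, 59, 67, 74}
insert 64 → {56, 59, 64, 67, 74}
fire next event → 56; now {59, 64, 67, 74}
fire next event → 59; now {64, 67, 74}
insert 71 → {64, 67, 71, 74}
fire next event → 64; now {67, 71, 74}
insert 48 → {48, 67, 71, 74}
insert 77 → {48, 67, 71, 74, 77}
fire next event → 48; now {67, 71, 74, 77}
insert 60 → {60, 67, 71, 74, 77}
insert 72 → {60, 67, 71, 72, 74, 77}
fire next event → 60; now {67, 71, 72, 74, 77}
fire next event → 67; now {71, 72, 74, 77}
insert 76 → {71, 72, 74, 76, 77}
insert 42 → {42, 71, 72, 74, 76, 77}
insert 53 → {42, 53, 71, 72, 74, 76, 77}
fire next event → 42; now {53, 71, 72, 74, 76, 77}
insert 69 → {53, 69, 71, 72, 74, 76, 77}
insert 58 → {53, 58, 69, 71, 72, 74, 76, 77}
fire next event → 53; now {58, 69, 71, 72, 74, 76, 77}
insert 63 → {58, 63, 69, 71, 72, 74, 76, 77}
insert 73 → {58, 63, 69, 71, 72, 73, 74, 76, 77}
fire next event → 58; now {63, 69, 71, 72, 73, 74, 76, 77}
insert 65 → {63, 65, 69, 71, 72, 73, 74, 76, 77}
fire next event → 63; now {65, 69, 71, 72, 73, 74, 76, 77}
insert 57 → {57, 65, 69, 71, 72, 73, 74, 76, 77}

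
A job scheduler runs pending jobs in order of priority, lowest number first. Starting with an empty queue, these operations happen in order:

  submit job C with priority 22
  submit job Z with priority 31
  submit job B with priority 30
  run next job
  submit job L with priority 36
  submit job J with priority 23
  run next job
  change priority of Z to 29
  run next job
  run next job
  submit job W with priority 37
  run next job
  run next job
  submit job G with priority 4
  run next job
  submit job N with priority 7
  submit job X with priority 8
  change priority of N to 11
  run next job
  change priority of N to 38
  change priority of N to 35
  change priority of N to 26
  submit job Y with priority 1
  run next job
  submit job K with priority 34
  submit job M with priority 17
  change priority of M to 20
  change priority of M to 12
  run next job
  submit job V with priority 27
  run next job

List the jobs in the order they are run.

add C (priority 22) → {C:22}
add Z (priority 31) → {C:22, Z:31}
add B (priority 30) → {C:22, B:30, Z:31}
run next job → C; now {B:30, Z:31}
add L (priority 36) → {B:30, Z:31, L:36}
add J (priority 23) → {J:23, B:30, Z:31, L:36}
run next job → J; now {B:30, Z:31, L:36}
update Z to priority 29 → {Z:29, B:30, L:36}
run next job → Z; now {B:30, L:36}
run next job → B; now {L:36}
add W (priority 37) → {L:36, W:37}
run next job → L; now {W:37}
run next job → W; now {}
add G (priority 4) → {G:4}
run next job → G; now {}
add N (priority 7) → {N:7}
add X (priority 8) → {N:7, X:8}
update N to priority 11 → {X:8, N:11}
run next job → X; now {N:11}
update N to priority 38 → {N:38}
update N to priority 35 → {N:35}
update N to priority 26 → {N:26}
add Y (priority 1) → {Y:1, N:26}
run next job → Y; now {N:26}
add K (priority 34) → {N:26, K:34}
add M (priority 17) → {M:17, N:26, K:34}
update M to priority 20 → {M:20, N:26, K:34}
update M to priority 12 → {M:12, N:26, K:34}
run next job → M; now {N:26, K:34}
add V (priority 27) → {N:26, V:27, K:34}
run next job → N; now {V:27, K:34}

[C, J, Z, B, L, W, G, X, Y, M, N]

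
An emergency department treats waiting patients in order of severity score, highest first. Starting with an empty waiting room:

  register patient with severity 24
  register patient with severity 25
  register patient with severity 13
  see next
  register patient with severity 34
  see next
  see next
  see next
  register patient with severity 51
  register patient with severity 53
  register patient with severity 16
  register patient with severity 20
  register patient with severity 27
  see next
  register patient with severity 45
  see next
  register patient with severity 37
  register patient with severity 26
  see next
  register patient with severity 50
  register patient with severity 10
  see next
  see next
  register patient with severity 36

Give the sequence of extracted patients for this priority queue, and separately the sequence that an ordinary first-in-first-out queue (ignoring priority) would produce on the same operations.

insert 24 → {24}
insert 25 → {25, 24}
insert 13 → {25, 24, 13}
see next → 25; now {24, 13}
insert 34 → {34, 24, 13}
see next → 34; now {24, 13}
see next → 24; now {13}
see next → 13; now {}
insert 51 → {51}
insert 53 → {53, 51}
insert 16 → {53, 51, 16}
insert 20 → {53, 51, 20, 16}
insert 27 → {53, 51, 27, 20, 16}
see next → 53; now {51, 27, 20, 16}
insert 45 → {51, 45, 27, 20, 16}
see next → 51; now {45, 27, 20, 16}
insert 37 → {45, 37, 27, 20, 16}
insert 26 → {45, 37, 27, 26, 20, 16}
see next → 45; now {37, 27, 26, 20, 16}
insert 50 → {50, 37, 27, 26, 20, 16}
insert 10 → {50, 37, 27, 26, 20, 16, 10}
see next → 50; now {37, 27, 26, 20, 16, 10}
see next → 37; now {27, 26, 20, 16, 10}
insert 36 → {36, 27, 26, 20, 16, 10}

priority queue: 25 → 34 → 24 → 13 → 53 → 51 → 45 → 50 → 37; FIFO queue: 24, 25, 13, 34, 51, 53, 16, 20, 27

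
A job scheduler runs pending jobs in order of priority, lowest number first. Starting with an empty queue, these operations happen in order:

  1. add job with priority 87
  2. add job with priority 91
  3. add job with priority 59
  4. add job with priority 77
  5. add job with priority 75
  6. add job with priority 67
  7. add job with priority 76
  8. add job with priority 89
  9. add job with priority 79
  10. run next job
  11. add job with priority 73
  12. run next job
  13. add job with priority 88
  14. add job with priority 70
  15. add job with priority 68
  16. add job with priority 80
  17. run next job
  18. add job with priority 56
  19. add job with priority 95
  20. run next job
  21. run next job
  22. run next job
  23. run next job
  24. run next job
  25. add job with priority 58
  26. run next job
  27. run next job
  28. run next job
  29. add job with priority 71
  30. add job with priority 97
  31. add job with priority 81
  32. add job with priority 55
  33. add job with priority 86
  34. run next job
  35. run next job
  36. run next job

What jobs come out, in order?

insert 87 → {87}
insert 91 → {87, 91}
insert 59 → {59, 87, 91}
insert 77 → {59, 77, 87, 91}
insert 75 → {59, 75, 77, 87, 91}
insert 67 → {59, 67, 75, 77, 87, 91}
insert 76 → {59, 67, 75, 76, 77, 87, 91}
insert 89 → {59, 67, 75, 76, 77, 87, 89, 91}
insert 79 → {59, 67, 75, 76, 77, 79, 87, 89, 91}
run next job → 59; now {67, 75, 76, 77, 79, 87, 89, 91}
insert 73 → {67, 73, 75, 76, 77, 79, 87, 89, 91}
run next job → 67; now {73, 75, 76, 77, 79, 87, 89, 91}
insert 88 → {73, 75, 76, 77, 79, 87, 88, 89, 91}
insert 70 → {70, 73, 75, 76, 77, 79, 87, 88, 89, 91}
insert 68 → {68, 70, 73, 75, 76, 77, 79, 87, 88, 89, 91}
insert 80 → {68, 70, 73, 75, 76, 77, 79, 80, 87, 88, 89, 91}
run next job → 68; now {70, 73, 75, 76, 77, 79, 80, 87, 88, 89, 91}
insert 56 → {56, 70, 73, 75, 76, 77, 79, 80, 87, 88, 89, 91}
insert 95 → {56, 70, 73, 75, 76, 77, 79, 80, 87, 88, 89, 91, 95}
run next job → 56; now {70, 73, 75, 76, 77, 79, 80, 87, 88, 89, 91, 95}
run next job → 70; now {73, 75, 76, 77, 79, 80, 87, 88, 89, 91, 95}
run next job → 73; now {75, 76, 77, 79, 80, 87, 88, 89, 91, 95}
run next job → 75; now {76, 77, 79, 80, 87, 88, 89, 91, 95}
run next job → 76; now {77, 79, 80, 87, 88, 89, 91, 95}
insert 58 → {58, 77, 79, 80, 87, 88, 89, 91, 95}
run next job → 58; now {77, 79, 80, 87, 88, 89, 91, 95}
run next job → 77; now {79, 80, 87, 88, 89, 91, 95}
run next job → 79; now {80, 87, 88, 89, 91, 95}
insert 71 → {71, 80, 87, 88, 89, 91, 95}
insert 97 → {71, 80, 87, 88, 89, 91, 95, 97}
insert 81 → {71, 80, 81, 87, 88, 89, 91, 95, 97}
insert 55 → {55, 71, 80, 81, 87, 88, 89, 91, 95, 97}
insert 86 → {55, 71, 80, 81, 86, 87, 88, 89, 91, 95, 97}
run next job → 55; now {71, 80, 81, 86, 87, 88, 89, 91, 95, 97}
run next job → 71; now {80, 81, 86, 87, 88, 89, 91, 95, 97}
run next job → 80; now {81, 86, 87, 88, 89, 91, 95, 97}

59, 67, 68, 56, 70, 73, 75, 76, 58, 77, 79, 55, 71, 80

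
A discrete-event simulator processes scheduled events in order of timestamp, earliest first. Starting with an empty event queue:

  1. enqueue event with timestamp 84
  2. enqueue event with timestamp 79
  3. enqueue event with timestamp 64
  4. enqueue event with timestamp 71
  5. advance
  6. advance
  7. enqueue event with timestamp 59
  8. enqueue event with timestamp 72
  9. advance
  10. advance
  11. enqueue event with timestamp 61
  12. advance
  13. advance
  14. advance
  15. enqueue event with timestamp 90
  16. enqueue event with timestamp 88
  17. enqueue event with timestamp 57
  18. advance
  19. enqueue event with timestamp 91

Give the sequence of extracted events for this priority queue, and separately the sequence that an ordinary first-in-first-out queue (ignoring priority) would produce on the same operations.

insert 84 → {84}
insert 79 → {79, 84}
insert 64 → {64, 79, 84}
insert 71 → {64, 71, 79, 84}
advance → 64; now {71, 79, 84}
advance → 71; now {79, 84}
insert 59 → {59, 79, 84}
insert 72 → {59, 72, 79, 84}
advance → 59; now {72, 79, 84}
advance → 72; now {79, 84}
insert 61 → {61, 79, 84}
advance → 61; now {79, 84}
advance → 79; now {84}
advance → 84; now {}
insert 90 → {90}
insert 88 → {88, 90}
insert 57 → {57, 88, 90}
advance → 57; now {88, 90}
insert 91 → {88, 90, 91}

priority queue: [64, 71, 59, 72, 61, 79, 84, 57]; FIFO queue: 84, 79, 64, 71, 59, 72, 61, 90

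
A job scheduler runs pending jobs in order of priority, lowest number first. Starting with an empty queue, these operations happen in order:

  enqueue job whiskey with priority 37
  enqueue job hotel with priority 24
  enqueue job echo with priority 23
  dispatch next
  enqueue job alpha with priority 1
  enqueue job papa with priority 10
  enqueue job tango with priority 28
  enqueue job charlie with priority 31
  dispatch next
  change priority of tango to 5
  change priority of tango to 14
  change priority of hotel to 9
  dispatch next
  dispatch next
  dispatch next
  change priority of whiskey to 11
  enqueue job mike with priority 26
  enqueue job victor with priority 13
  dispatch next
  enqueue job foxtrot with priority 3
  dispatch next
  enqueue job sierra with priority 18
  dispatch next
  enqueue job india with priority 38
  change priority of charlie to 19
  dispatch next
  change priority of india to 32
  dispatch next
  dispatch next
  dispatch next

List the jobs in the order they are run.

add whiskey (priority 37) → {whiskey:37}
add hotel (priority 24) → {hotel:24, whiskey:37}
add echo (priority 23) → {echo:23, hotel:24, whiskey:37}
dispatch next → echo; now {hotel:24, whiskey:37}
add alpha (priority 1) → {alpha:1, hotel:24, whiskey:37}
add papa (priority 10) → {alpha:1, papa:10, hotel:24, whiskey:37}
add tango (priority 28) → {alpha:1, papa:10, hotel:24, tango:28, whiskey:37}
add charlie (priority 31) → {alpha:1, papa:10, hotel:24, tango:28, charlie:31, whiskey:37}
dispatch next → alpha; now {papa:10, hotel:24, tango:28, charlie:31, whiskey:37}
update tango to priority 5 → {tango:5, papa:10, hotel:24, charlie:31, whiskey:37}
update tango to priority 14 → {papa:10, tango:14, hotel:24, charlie:31, whiskey:37}
update hotel to priority 9 → {hotel:9, papa:10, tango:14, charlie:31, whiskey:37}
dispatch next → hotel; now {papa:10, tango:14, charlie:31, whiskey:37}
dispatch next → papa; now {tango:14, charlie:31, whiskey:37}
dispatch next → tango; now {charlie:31, whiskey:37}
update whiskey to priority 11 → {whiskey:11, charlie:31}
add mike (priority 26) → {whiskey:11, mike:26, charlie:31}
add victor (priority 13) → {whiskey:11, victor:13, mike:26, charlie:31}
dispatch next → whiskey; now {victor:13, mike:26, charlie:31}
add foxtrot (priority 3) → {foxtrot:3, victor:13, mike:26, charlie:31}
dispatch next → foxtrot; now {victor:13, mike:26, charlie:31}
add sierra (priority 18) → {victor:13, sierra:18, mike:26, charlie:31}
dispatch next → victor; now {sierra:18, mike:26, charlie:31}
add india (priority 38) → {sierra:18, mike:26, charlie:31, india:38}
update charlie to priority 19 → {sierra:18, charlie:19, mike:26, india:38}
dispatch next → sierra; now {charlie:19, mike:26, india:38}
update india to priority 32 → {charlie:19, mike:26, india:32}
dispatch next → charlie; now {mike:26, india:32}
dispatch next → mike; now {india:32}
dispatch next → india; now {}

echo, alpha, hotel, papa, tango, whiskey, foxtrot, victor, sierra, charlie, mike, india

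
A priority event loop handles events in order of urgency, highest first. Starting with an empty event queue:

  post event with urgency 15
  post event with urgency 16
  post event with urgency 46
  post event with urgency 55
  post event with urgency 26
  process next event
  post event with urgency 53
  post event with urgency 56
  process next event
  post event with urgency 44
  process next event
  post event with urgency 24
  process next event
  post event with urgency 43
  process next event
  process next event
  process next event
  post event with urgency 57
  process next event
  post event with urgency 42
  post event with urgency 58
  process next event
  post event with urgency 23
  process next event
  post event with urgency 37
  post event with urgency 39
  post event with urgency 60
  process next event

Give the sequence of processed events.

insert 15 → {15}
insert 16 → {16, 15}
insert 46 → {46, 16, 15}
insert 55 → {55, 46, 16, 15}
insert 26 → {55, 46, 26, 16, 15}
process next event → 55; now {46, 26, 16, 15}
insert 53 → {53, 46, 26, 16, 15}
insert 56 → {56, 53, 46, 26, 16, 15}
process next event → 56; now {53, 46, 26, 16, 15}
insert 44 → {53, 46, 44, 26, 16, 15}
process next event → 53; now {46, 44, 26, 16, 15}
insert 24 → {46, 44, 26, 24, 16, 15}
process next event → 46; now {44, 26, 24, 16, 15}
insert 43 → {44, 43, 26, 24, 16, 15}
process next event → 44; now {43, 26, 24, 16, 15}
process next event → 43; now {26, 24, 16, 15}
process next event → 26; now {24, 16, 15}
insert 57 → {57, 24, 16, 15}
process next event → 57; now {24, 16, 15}
insert 42 → {42, 24, 16, 15}
insert 58 → {58, 42, 24, 16, 15}
process next event → 58; now {42, 24, 16, 15}
insert 23 → {42, 24, 23, 16, 15}
process next event → 42; now {24, 23, 16, 15}
insert 37 → {37, 24, 23, 16, 15}
insert 39 → {39, 37, 24, 23, 16, 15}
insert 60 → {60, 39, 37, 24, 23, 16, 15}
process next event → 60; now {39, 37, 24, 23, 16, 15}

55, 56, 53, 46, 44, 43, 26, 57, 58, 42, 60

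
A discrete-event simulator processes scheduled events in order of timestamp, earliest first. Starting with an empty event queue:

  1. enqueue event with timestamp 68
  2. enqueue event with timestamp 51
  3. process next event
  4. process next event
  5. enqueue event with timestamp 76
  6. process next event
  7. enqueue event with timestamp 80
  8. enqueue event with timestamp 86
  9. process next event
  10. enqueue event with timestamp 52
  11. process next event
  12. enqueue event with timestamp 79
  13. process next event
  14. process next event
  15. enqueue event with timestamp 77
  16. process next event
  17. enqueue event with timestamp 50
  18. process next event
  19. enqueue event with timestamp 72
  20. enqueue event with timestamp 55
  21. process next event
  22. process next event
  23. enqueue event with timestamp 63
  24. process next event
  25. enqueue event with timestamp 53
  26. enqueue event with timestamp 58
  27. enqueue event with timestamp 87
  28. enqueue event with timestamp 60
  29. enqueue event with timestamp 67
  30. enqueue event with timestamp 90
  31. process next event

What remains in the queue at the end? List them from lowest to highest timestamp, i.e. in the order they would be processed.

58, 60, 67, 87, 90

insert 68 → {68}
insert 51 → {51, 68}
process next event → 51; now {68}
process next event → 68; now {}
insert 76 → {76}
process next event → 76; now {}
insert 80 → {80}
insert 86 → {80, 86}
process next event → 80; now {86}
insert 52 → {52, 86}
process next event → 52; now {86}
insert 79 → {79, 86}
process next event → 79; now {86}
process next event → 86; now {}
insert 77 → {77}
process next event → 77; now {}
insert 50 → {50}
process next event → 50; now {}
insert 72 → {72}
insert 55 → {55, 72}
process next event → 55; now {72}
process next event → 72; now {}
insert 63 → {63}
process next event → 63; now {}
insert 53 → {53}
insert 58 → {53, 58}
insert 87 → {53, 58, 87}
insert 60 → {53, 58, 60, 87}
insert 67 → {53, 58, 60, 67, 87}
insert 90 → {53, 58, 60, 67, 87, 90}
process next event → 53; now {58, 60, 67, 87, 90}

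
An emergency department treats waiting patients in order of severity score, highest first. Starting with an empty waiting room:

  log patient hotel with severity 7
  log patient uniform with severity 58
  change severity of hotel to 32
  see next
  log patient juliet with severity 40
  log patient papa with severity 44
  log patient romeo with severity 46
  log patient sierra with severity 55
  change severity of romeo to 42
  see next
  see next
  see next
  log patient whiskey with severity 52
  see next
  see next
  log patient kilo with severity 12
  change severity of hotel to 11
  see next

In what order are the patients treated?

add hotel (severity 7) → {hotel:7}
add uniform (severity 58) → {uniform:58, hotel:7}
update hotel to severity 32 → {uniform:58, hotel:32}
see next → uniform; now {hotel:32}
add juliet (severity 40) → {juliet:40, hotel:32}
add papa (severity 44) → {papa:44, juliet:40, hotel:32}
add romeo (severity 46) → {romeo:46, papa:44, juliet:40, hotel:32}
add sierra (severity 55) → {sierra:55, romeo:46, papa:44, juliet:40, hotel:32}
update romeo to severity 42 → {sierra:55, papa:44, romeo:42, juliet:40, hotel:32}
see next → sierra; now {papa:44, romeo:42, juliet:40, hotel:32}
see next → papa; now {romeo:42, juliet:40, hotel:32}
see next → romeo; now {juliet:40, hotel:32}
add whiskey (severity 52) → {whiskey:52, juliet:40, hotel:32}
see next → whiskey; now {juliet:40, hotel:32}
see next → juliet; now {hotel:32}
add kilo (severity 12) → {hotel:32, kilo:12}
update hotel to severity 11 → {kilo:12, hotel:11}
see next → kilo; now {hotel:11}

uniform, sierra, papa, romeo, whiskey, juliet, kilo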